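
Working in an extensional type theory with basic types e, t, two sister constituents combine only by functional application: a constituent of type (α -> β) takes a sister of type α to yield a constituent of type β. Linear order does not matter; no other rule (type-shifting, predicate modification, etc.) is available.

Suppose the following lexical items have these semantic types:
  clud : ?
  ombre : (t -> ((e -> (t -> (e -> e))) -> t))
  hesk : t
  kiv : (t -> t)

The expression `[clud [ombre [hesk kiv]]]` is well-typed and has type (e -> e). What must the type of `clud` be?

(((e -> (t -> (e -> e))) -> t) -> (e -> e))

For [clud [ombre [hesk kiv]]] to have type (e -> e) with [ombre [hesk kiv]] of type ((e -> (t -> (e -> e))) -> t), clud must be the function: clud : (((e -> (t -> (e -> e))) -> t) -> (e -> e)).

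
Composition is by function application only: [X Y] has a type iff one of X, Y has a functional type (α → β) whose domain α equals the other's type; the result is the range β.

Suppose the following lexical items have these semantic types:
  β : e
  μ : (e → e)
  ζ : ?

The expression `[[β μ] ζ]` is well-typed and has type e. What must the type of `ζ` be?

[[β μ] ζ] must have type e. The sister [β μ] has type e; that is not a function onto e, so ζ must be the functor, of type (e → e).

(e → e)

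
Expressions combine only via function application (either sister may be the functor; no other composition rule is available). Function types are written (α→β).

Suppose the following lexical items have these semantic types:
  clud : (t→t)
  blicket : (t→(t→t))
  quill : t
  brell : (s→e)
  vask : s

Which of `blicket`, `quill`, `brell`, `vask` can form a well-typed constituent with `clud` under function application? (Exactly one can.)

quill

blicket : (t→(t→t)) — no; clud wants t, and blicket wants t.
quill — combines: clud : (t→t) takes quill : t as argument, giving t.
brell : (s→e) — no; clud wants t, and brell wants s.
vask : s — no; clud wants t, and vask wants nothing (atomic).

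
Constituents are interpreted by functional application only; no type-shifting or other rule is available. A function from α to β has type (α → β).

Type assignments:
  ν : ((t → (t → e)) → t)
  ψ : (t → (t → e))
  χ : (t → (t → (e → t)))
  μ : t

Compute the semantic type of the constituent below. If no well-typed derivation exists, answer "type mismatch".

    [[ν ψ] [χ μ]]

(e → t)

At [ν ψ], ν : ((t → (t → e)) → t) takes ψ : (t → (t → e)), giving t.
At [χ μ], χ : (t → (t → (e → t))) takes μ : t, giving (t → (e → t)).
At [[ν ψ] [χ μ]], [χ μ] : (t → (e → t)) takes [ν ψ] : t, giving (e → t).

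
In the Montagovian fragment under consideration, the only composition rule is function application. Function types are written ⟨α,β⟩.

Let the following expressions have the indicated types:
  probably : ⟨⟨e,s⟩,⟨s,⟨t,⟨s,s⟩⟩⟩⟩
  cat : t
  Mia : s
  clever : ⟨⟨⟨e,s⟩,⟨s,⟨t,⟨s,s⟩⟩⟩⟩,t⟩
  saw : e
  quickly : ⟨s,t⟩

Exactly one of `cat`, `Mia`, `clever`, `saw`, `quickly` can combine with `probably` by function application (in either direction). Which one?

cat : t — does not combine with probably.
Mia : s — does not combine with probably.
clever — combines: clever : ⟨⟨⟨e,s⟩,⟨s,⟨t,⟨s,s⟩⟩⟩⟩,t⟩ takes probably : ⟨⟨e,s⟩,⟨s,⟨t,⟨s,s⟩⟩⟩⟩ as argument, giving t.
saw : e — does not combine with probably.
quickly : ⟨s,t⟩ — does not combine with probably.

clever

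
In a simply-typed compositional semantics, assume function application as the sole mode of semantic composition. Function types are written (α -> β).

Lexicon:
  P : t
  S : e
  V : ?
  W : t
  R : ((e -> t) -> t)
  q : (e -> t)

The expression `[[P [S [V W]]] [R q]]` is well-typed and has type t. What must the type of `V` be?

[[P [S [V W]]] [R q]] is required to be t. [R q] : t cannot yield t as functor, so [P [S [V W]]] : (t -> t).
[P [S [V W]]] is required to be (t -> t). P : t cannot yield (t -> t) as functor, so [S [V W]] : (t -> (t -> t)).
[S [V W]] is required to be (t -> (t -> t)). S : e cannot yield (t -> (t -> t)) as functor, so [V W] : (e -> (t -> (t -> t))).
[V W] is required to be (e -> (t -> (t -> t))). W : t cannot yield (e -> (t -> (t -> t))) as functor, so V : (t -> (e -> (t -> (t -> t)))).

(t -> (e -> (t -> (t -> t))))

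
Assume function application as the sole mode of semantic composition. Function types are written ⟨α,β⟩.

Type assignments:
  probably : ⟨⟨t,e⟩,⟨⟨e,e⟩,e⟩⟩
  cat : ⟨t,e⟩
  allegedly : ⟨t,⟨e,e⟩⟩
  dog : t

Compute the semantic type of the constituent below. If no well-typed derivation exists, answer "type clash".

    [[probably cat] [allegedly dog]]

e

[probably cat] — probably of type ⟨⟨t,e⟩,⟨⟨e,e⟩,e⟩⟩ combines with cat of type ⟨t,e⟩: type ⟨⟨e,e⟩,e⟩.
[allegedly dog] — allegedly of type ⟨t,⟨e,e⟩⟩ combines with dog of type t: type ⟨e,e⟩.
[[probably cat] [allegedly dog]] — [probably cat] of type ⟨⟨e,e⟩,e⟩ combines with [allegedly dog] of type ⟨e,e⟩: type e.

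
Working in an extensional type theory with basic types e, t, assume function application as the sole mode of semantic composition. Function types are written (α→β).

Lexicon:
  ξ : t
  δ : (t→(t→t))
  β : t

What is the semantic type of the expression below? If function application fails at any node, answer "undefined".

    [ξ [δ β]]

[δ β]: δ is (t→(t→t)), β is t; result (t→t).
[ξ [δ β]]: [δ β] is (t→t), ξ is t; result t.

t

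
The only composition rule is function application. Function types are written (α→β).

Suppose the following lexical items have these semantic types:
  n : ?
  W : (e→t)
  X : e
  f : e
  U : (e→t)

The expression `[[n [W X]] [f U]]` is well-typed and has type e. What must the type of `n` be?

(t→(t→e))

For [[n [W X]] [f U]] to have type e with [f U] of type t, [n [W X]] must be the function: [n [W X]] : (t→e).
For [n [W X]] to have type (t→e) with [W X] of type t, n must be the function: n : (t→(t→e)).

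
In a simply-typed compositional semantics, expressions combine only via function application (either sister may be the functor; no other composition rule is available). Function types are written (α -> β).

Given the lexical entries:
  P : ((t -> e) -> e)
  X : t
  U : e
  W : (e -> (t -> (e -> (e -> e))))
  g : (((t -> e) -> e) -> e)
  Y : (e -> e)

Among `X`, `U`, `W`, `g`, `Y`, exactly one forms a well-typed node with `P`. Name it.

X : t — neither side's domain matches the other.
U : e — neither side's domain matches the other.
W : (e -> (t -> (e -> (e -> e)))) — neither side's domain matches the other.
g — combines: g : (((t -> e) -> e) -> e) takes P : ((t -> e) -> e) as argument, giving e.
Y : (e -> e) — neither side's domain matches the other.

g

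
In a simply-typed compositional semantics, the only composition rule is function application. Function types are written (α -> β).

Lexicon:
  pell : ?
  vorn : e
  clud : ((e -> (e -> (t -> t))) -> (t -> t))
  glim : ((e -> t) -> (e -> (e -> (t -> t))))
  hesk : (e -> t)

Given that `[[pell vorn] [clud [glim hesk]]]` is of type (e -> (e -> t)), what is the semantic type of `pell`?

For [[pell vorn] [clud [glim hesk]]] to have type (e -> (e -> t)) with [clud [glim hesk]] of type (t -> t), [pell vorn] must be the function: [pell vorn] : ((t -> t) -> (e -> (e -> t))).
For [pell vorn] to have type ((t -> t) -> (e -> (e -> t))) with vorn of type e, pell must be the function: pell : (e -> ((t -> t) -> (e -> (e -> t)))).

(e -> ((t -> t) -> (e -> (e -> t))))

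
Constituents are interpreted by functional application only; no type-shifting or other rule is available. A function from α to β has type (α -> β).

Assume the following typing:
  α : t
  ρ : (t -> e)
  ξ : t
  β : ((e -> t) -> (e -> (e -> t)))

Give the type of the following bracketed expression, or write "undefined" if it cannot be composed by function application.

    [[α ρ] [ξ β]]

[α ρ] — ρ of type (t -> e) combines with α of type t: type e.
At [ξ β]: neither t nor ((e -> t) -> (e -> (e -> t))) can take the other as argument; the node is ill-typed.

undefined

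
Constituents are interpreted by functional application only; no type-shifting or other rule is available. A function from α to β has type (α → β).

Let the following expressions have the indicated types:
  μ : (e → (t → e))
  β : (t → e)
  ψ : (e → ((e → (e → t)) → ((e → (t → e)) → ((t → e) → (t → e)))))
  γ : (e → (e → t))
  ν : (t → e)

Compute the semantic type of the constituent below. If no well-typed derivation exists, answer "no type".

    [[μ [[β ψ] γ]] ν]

no type

[β ψ]: (t → e) with (e → ((e → (e → t)) → ((e → (t → e)) → ((t → e) → (t → e))))) — neither is a function whose domain matches the other; composition fails here.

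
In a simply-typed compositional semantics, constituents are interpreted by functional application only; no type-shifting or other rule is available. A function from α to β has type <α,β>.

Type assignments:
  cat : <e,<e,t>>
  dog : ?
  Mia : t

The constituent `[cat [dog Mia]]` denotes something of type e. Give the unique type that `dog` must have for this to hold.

[cat [dog Mia]] is required to be e. cat : <e,<e,t>> cannot yield e as functor, so [dog Mia] : <<e,<e,t>>,e>.
[dog Mia] is required to be <<e,<e,t>>,e>. Mia : t cannot yield <<e,<e,t>>,e> as functor, so dog : <t,<<e,<e,t>>,e>>.

<t,<<e,<e,t>>,e>>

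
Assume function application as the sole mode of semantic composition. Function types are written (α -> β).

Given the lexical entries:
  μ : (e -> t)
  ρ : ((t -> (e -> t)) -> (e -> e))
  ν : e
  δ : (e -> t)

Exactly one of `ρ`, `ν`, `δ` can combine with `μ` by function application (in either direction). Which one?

ρ : ((t -> (e -> t)) -> (e -> e)) — neither side's domain matches the other.
ν — combines: μ : (e -> t) takes ν : e as argument, giving t.
δ : (e -> t) — neither side's domain matches the other.

ν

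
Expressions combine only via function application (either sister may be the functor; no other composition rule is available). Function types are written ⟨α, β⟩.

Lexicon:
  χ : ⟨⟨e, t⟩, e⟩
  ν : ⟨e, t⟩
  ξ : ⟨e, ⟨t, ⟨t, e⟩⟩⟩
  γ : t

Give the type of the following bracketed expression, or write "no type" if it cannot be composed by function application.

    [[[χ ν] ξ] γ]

[χ ν]: χ is ⟨⟨e, t⟩, e⟩, ν is ⟨e, t⟩; result e.
[[χ ν] ξ]: ξ is ⟨e, ⟨t, ⟨t, e⟩⟩⟩, [χ ν] is e; result ⟨t, ⟨t, e⟩⟩.
[[[χ ν] ξ] γ]: [[χ ν] ξ] is ⟨t, ⟨t, e⟩⟩, γ is t; result ⟨t, e⟩.

⟨t, e⟩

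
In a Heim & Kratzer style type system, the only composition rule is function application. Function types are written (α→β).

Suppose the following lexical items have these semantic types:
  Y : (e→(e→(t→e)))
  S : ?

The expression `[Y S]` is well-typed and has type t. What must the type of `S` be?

((e→(e→(t→e)))→t)

At [Y S] (required: t): Y is (e→(e→(t→e))), which is not a function with range t; hence S is the functor — type ((e→(e→(t→e)))→t).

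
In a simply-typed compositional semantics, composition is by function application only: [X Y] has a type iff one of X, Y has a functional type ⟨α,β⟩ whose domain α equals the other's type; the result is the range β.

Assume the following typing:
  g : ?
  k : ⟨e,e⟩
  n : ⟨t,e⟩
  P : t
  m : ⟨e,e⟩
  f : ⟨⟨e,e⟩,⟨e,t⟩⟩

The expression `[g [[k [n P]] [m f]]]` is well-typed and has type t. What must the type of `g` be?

⟨t,t⟩

For [g [[k [n P]] [m f]]] to have type t with [[k [n P]] [m f]] of type t, g must be the function: g : ⟨t,t⟩.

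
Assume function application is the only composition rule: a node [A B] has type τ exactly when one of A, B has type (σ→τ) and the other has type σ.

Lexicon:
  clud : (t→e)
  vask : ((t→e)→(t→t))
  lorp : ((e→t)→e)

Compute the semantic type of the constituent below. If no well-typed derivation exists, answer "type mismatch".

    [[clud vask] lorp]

[clud vask]: vask is ((t→e)→(t→t)), clud is (t→e); result (t→t).
[[clud vask] lorp]: (t→t) and ((e→t)→e) cannot combine by function application — type clash.

type mismatch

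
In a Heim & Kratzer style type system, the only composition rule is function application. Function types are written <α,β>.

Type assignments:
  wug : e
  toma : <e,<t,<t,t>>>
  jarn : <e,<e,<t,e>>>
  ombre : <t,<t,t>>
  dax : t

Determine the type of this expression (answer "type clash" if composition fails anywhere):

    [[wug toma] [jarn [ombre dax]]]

[wug toma] — toma of type <e,<t,<t,t>>> combines with wug of type e: type <t,<t,t>>.
[ombre dax] — ombre of type <t,<t,t>> combines with dax of type t: type <t,t>.
At [jarn [ombre dax]]: neither <e,<e,<t,e>>> nor <t,t> can take the other as argument; the node is ill-typed.

type clash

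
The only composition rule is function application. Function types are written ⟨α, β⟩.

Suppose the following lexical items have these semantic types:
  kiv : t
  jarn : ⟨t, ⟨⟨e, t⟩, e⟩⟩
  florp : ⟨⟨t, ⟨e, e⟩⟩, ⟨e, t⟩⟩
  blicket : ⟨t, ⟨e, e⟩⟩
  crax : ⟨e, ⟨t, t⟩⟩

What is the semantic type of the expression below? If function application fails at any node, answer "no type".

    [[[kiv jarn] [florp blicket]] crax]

At [kiv jarn], jarn : ⟨t, ⟨⟨e, t⟩, e⟩⟩ takes kiv : t, giving ⟨⟨e, t⟩, e⟩.
At [florp blicket], florp : ⟨⟨t, ⟨e, e⟩⟩, ⟨e, t⟩⟩ takes blicket : ⟨t, ⟨e, e⟩⟩, giving ⟨e, t⟩.
At [[kiv jarn] [florp blicket]], [kiv jarn] : ⟨⟨e, t⟩, e⟩ takes [florp blicket] : ⟨e, t⟩, giving e.
At [[[kiv jarn] [florp blicket]] crax], crax : ⟨e, ⟨t, t⟩⟩ takes [[kiv jarn] [florp blicket]] : e, giving ⟨t, t⟩.

⟨t, t⟩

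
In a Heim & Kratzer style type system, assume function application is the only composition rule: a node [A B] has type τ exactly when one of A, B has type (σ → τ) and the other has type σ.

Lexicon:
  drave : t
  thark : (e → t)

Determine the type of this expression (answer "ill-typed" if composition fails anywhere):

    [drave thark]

[drave thark]: t with (e → t) — neither is a function whose domain matches the other; composition fails here.

ill-typed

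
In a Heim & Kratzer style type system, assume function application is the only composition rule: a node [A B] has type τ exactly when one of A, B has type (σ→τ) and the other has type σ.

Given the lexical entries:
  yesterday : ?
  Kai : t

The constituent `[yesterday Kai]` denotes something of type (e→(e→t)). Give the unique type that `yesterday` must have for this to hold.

(t→(e→(e→t)))

[yesterday Kai] must have type (e→(e→t)). The sister Kai has type t; that is not a function onto (e→(e→t)), so yesterday must be the functor, of type (t→(e→(e→t))).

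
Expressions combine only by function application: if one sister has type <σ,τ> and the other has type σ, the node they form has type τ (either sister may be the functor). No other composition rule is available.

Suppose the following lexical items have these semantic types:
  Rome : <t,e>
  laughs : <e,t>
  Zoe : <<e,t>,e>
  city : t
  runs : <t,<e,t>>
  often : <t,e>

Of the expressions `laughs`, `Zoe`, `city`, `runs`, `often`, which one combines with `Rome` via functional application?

city

laughs : <e,t> — Rome needs t; laughs needs e; neither fits.
Zoe : <<e,t>,e> — Rome needs t; Zoe needs <e,t>; neither fits.
city — combines: Rome : <t,e> takes city : t as argument, giving e.
runs : <t,<e,t>> — Rome needs t; runs needs t; neither fits.
often : <t,e> — Rome needs t; often needs t; neither fits.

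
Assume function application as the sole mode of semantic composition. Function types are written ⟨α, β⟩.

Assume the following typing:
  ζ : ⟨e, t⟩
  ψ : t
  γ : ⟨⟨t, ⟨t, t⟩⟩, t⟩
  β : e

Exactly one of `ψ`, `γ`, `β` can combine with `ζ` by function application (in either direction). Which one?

β

ψ : t — does not combine with ζ.
γ : ⟨⟨t, ⟨t, t⟩⟩, t⟩ — does not combine with ζ.
β — combines: ζ : ⟨e, t⟩ takes β : e as argument, giving t.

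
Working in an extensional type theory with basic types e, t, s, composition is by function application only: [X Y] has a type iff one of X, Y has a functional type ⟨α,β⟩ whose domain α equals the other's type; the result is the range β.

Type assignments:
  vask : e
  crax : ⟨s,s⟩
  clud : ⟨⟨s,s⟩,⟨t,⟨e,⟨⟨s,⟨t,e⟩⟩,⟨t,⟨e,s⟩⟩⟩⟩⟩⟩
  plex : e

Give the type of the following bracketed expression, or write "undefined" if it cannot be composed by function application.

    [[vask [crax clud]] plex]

[crax clud]: functor clud : ⟨⟨s,s⟩,⟨t,⟨e,⟨⟨s,⟨t,e⟩⟩,⟨t,⟨e,s⟩⟩⟩⟩⟩⟩, argument crax : ⟨s,s⟩; result ⟨t,⟨e,⟨⟨s,⟨t,e⟩⟩,⟨t,⟨e,s⟩⟩⟩⟩⟩.
[vask [crax clud]]: e with ⟨t,⟨e,⟨⟨s,⟨t,e⟩⟩,⟨t,⟨e,s⟩⟩⟩⟩⟩ — neither is a function whose domain matches the other; composition fails here.

undefined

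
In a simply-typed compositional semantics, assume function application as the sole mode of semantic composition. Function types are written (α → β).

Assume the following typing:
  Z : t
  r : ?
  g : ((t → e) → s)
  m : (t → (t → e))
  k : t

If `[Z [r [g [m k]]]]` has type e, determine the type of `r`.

[Z [r [g [m k]]]] must have type e. The sister Z has type t; that is not a function onto e, so [r [g [m k]]] must be the functor, of type (t → e).
[r [g [m k]]] must have type (t → e). The sister [g [m k]] has type s; that is not a function onto (t → e), so r must be the functor, of type (s → (t → e)).

(s → (t → e))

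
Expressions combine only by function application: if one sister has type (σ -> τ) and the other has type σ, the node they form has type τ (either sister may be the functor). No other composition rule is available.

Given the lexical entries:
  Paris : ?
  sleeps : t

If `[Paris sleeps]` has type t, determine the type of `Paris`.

For [Paris sleeps] to have type t with sleeps of type t, Paris must be the function: Paris : (t -> t).

(t -> t)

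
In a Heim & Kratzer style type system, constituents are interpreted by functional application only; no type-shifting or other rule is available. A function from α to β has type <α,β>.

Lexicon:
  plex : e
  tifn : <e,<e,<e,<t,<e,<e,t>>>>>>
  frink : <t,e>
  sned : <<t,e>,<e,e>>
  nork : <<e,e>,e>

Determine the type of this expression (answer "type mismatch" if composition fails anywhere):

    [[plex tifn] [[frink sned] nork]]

[plex tifn]: functor tifn : <e,<e,<e,<t,<e,<e,t>>>>>>, argument plex : e; result <e,<e,<t,<e,<e,t>>>>>.
[frink sned]: functor sned : <<t,e>,<e,e>>, argument frink : <t,e>; result <e,e>.
[[frink sned] nork]: functor nork : <<e,e>,e>, argument [frink sned] : <e,e>; result e.
[[plex tifn] [[frink sned] nork]]: functor [plex tifn] : <e,<e,<t,<e,<e,t>>>>>, argument [[frink sned] nork] : e; result <e,<t,<e,<e,t>>>>.

<e,<t,<e,<e,t>>>>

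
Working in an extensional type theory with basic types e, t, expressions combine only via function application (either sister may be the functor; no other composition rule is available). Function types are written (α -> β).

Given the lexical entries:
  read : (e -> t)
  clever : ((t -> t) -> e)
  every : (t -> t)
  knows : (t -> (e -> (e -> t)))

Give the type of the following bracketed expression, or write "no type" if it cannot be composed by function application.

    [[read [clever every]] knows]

(e -> (e -> t))

[clever every] — clever of type ((t -> t) -> e) combines with every of type (t -> t): type e.
[read [clever every]] — read of type (e -> t) combines with [clever every] of type e: type t.
[[read [clever every]] knows] — knows of type (t -> (e -> (e -> t))) combines with [read [clever every]] of type t: type (e -> (e -> t)).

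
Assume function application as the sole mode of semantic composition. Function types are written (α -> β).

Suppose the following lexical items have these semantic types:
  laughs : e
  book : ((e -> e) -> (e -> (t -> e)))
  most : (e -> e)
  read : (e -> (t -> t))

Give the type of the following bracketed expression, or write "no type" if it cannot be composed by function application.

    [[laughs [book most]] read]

[book most]: functor book : ((e -> e) -> (e -> (t -> e))), argument most : (e -> e); result (e -> (t -> e)).
[laughs [book most]]: functor [book most] : (e -> (t -> e)), argument laughs : e; result (t -> e).
[[laughs [book most]] read]: (t -> e) and (e -> (t -> t)) cannot combine by function application — type clash.

no type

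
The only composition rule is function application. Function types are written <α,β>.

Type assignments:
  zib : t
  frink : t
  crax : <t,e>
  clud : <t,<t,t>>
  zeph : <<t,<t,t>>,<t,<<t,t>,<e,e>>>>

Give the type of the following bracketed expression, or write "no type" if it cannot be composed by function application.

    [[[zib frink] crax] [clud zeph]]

At [zib frink]: neither t nor t can take the other as argument; the node is ill-typed.

no type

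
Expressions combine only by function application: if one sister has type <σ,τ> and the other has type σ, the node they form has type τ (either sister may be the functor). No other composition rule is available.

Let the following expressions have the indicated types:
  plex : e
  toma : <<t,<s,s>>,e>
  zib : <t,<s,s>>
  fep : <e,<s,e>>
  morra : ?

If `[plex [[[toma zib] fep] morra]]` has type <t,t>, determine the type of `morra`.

At [plex [[[toma zib] fep] morra]] (required: <t,t>): plex is e, which is not a function with range <t,t>; hence [[[toma zib] fep] morra] is the functor — type <e,<t,t>>.
At [[[toma zib] fep] morra] (required: <e,<t,t>>): [[toma zib] fep] is <s,e>, which is not a function with range <e,<t,t>>; hence morra is the functor — type <<s,e>,<e,<t,t>>>.

<<s,e>,<e,<t,t>>>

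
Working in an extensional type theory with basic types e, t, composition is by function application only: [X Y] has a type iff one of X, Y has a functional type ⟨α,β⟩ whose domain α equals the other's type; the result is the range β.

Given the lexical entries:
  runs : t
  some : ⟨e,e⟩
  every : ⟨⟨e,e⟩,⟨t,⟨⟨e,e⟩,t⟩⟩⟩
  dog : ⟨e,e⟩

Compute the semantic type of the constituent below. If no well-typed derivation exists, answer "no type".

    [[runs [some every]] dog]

t

[some every] — every of type ⟨⟨e,e⟩,⟨t,⟨⟨e,e⟩,t⟩⟩⟩ combines with some of type ⟨e,e⟩: type ⟨t,⟨⟨e,e⟩,t⟩⟩.
[runs [some every]] — [some every] of type ⟨t,⟨⟨e,e⟩,t⟩⟩ combines with runs of type t: type ⟨⟨e,e⟩,t⟩.
[[runs [some every]] dog] — [runs [some every]] of type ⟨⟨e,e⟩,t⟩ combines with dog of type ⟨e,e⟩: type t.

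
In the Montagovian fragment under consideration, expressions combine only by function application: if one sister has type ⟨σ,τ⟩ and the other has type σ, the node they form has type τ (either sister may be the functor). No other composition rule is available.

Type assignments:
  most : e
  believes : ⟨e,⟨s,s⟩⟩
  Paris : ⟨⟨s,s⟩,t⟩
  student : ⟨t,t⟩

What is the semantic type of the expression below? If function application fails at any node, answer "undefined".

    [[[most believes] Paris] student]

At [most believes], believes : ⟨e,⟨s,s⟩⟩ takes most : e, giving ⟨s,s⟩.
At [[most believes] Paris], Paris : ⟨⟨s,s⟩,t⟩ takes [most believes] : ⟨s,s⟩, giving t.
At [[[most believes] Paris] student], student : ⟨t,t⟩ takes [[most believes] Paris] : t, giving t.

t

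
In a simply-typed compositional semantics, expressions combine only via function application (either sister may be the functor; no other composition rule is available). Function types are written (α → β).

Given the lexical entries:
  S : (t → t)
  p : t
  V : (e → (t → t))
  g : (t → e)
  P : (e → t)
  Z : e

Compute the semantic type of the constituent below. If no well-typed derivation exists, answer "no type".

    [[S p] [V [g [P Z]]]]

t

[S p] — S of type (t → t) combines with p of type t: type t.
[P Z] — P of type (e → t) combines with Z of type e: type t.
[g [P Z]] — g of type (t → e) combines with [P Z] of type t: type e.
[V [g [P Z]]] — V of type (e → (t → t)) combines with [g [P Z]] of type e: type (t → t).
[[S p] [V [g [P Z]]]] — [V [g [P Z]]] of type (t → t) combines with [S p] of type t: type t.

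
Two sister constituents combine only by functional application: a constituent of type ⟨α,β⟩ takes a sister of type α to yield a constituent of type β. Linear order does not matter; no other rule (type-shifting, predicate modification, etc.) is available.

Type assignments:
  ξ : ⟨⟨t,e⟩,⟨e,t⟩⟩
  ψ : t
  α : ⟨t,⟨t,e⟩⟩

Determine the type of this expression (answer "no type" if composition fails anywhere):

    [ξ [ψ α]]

At [ψ α], α : ⟨t,⟨t,e⟩⟩ takes ψ : t, giving ⟨t,e⟩.
At [ξ [ψ α]], ξ : ⟨⟨t,e⟩,⟨e,t⟩⟩ takes [ψ α] : ⟨t,e⟩, giving ⟨e,t⟩.

⟨e,t⟩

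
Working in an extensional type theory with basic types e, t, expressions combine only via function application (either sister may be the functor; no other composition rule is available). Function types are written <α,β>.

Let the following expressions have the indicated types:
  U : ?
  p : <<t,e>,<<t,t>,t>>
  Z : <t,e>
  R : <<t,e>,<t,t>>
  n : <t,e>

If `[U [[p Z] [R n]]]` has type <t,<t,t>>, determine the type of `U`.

<t,<t,<t,t>>>

At [U [[p Z] [R n]]] (required: <t,<t,t>>): [[p Z] [R n]] is t, which is not a function with range <t,<t,t>>; hence U is the functor — type <t,<t,<t,t>>>.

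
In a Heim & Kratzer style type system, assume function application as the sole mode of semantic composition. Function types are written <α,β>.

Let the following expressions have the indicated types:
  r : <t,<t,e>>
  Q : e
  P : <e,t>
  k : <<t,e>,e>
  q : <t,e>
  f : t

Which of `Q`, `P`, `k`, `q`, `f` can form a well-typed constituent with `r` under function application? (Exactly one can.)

Q : e — neither side's domain matches the other.
P : <e,t> — neither side's domain matches the other.
k : <<t,e>,e> — neither side's domain matches the other.
q : <t,e> — neither side's domain matches the other.
f — combines: r : <t,<t,e>> takes f : t as argument, giving <t,e>.

f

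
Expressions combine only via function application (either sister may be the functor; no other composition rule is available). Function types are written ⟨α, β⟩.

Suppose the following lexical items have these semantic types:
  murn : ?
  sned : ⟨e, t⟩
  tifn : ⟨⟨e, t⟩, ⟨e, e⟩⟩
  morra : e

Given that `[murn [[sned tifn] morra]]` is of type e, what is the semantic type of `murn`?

[murn [[sned tifn] morra]] is required to be e. [[sned tifn] morra] : e cannot yield e as functor, so murn : ⟨e, e⟩.

⟨e, e⟩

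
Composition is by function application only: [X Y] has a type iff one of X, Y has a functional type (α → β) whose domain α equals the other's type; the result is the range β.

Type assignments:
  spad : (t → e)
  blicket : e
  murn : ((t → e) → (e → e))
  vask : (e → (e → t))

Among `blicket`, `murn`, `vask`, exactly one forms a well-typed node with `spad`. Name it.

murn

blicket : e — does not combine with spad.
murn — combines: murn : ((t → e) → (e → e)) takes spad : (t → e) as argument, giving (e → e).
vask : (e → (e → t)) — does not combine with spad.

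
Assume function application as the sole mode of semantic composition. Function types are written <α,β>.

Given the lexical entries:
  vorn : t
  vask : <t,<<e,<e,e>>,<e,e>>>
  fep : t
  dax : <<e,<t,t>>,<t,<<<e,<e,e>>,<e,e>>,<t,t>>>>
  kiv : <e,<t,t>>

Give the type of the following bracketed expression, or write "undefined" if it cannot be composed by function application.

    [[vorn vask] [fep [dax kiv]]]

<t,t>

[vorn vask]: vask is <t,<<e,<e,e>>,<e,e>>>, vorn is t; result <<e,<e,e>>,<e,e>>.
[dax kiv]: dax is <<e,<t,t>>,<t,<<<e,<e,e>>,<e,e>>,<t,t>>>>, kiv is <e,<t,t>>; result <t,<<<e,<e,e>>,<e,e>>,<t,t>>>.
[fep [dax kiv]]: [dax kiv] is <t,<<<e,<e,e>>,<e,e>>,<t,t>>>, fep is t; result <<<e,<e,e>>,<e,e>>,<t,t>>.
[[vorn vask] [fep [dax kiv]]]: [fep [dax kiv]] is <<<e,<e,e>>,<e,e>>,<t,t>>, [vorn vask] is <<e,<e,e>>,<e,e>>; result <t,t>.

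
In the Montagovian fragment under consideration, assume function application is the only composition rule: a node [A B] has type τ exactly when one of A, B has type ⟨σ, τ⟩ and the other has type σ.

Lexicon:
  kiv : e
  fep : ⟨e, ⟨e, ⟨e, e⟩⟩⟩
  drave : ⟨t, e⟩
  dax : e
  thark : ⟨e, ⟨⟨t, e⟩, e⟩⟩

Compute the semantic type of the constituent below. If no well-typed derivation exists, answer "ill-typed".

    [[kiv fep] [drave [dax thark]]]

⟨e, e⟩

At [kiv fep], fep : ⟨e, ⟨e, ⟨e, e⟩⟩⟩ takes kiv : e, giving ⟨e, ⟨e, e⟩⟩.
At [dax thark], thark : ⟨e, ⟨⟨t, e⟩, e⟩⟩ takes dax : e, giving ⟨⟨t, e⟩, e⟩.
At [drave [dax thark]], [dax thark] : ⟨⟨t, e⟩, e⟩ takes drave : ⟨t, e⟩, giving e.
At [[kiv fep] [drave [dax thark]]], [kiv fep] : ⟨e, ⟨e, e⟩⟩ takes [drave [dax thark]] : e, giving ⟨e, e⟩.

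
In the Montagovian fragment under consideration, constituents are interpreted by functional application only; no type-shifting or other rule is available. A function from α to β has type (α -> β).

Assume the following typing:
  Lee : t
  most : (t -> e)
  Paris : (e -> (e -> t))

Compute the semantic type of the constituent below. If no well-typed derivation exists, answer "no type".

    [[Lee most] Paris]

(e -> t)

[Lee most] — most of type (t -> e) combines with Lee of type t: type e.
[[Lee most] Paris] — Paris of type (e -> (e -> t)) combines with [Lee most] of type e: type (e -> t).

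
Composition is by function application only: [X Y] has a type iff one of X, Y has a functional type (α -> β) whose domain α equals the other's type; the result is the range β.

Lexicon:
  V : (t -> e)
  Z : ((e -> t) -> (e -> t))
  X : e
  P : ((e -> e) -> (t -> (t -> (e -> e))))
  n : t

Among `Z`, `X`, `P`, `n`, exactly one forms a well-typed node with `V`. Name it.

n

Z : ((e -> t) -> (e -> t)) — no; V wants t, and Z wants (e -> t).
X : e — no; V wants t, and X wants nothing (atomic).
P : ((e -> e) -> (t -> (t -> (e -> e)))) — no; V wants t, and P wants (e -> e).
n — combines: V : (t -> e) takes n : t as argument, giving e.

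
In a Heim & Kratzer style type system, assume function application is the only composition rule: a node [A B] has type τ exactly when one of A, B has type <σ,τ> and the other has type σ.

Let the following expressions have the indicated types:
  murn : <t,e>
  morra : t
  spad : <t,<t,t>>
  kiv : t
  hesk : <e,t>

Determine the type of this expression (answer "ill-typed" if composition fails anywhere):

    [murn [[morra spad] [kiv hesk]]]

ill-typed

[morra spad]: functor spad : <t,<t,t>>, argument morra : t; result <t,t>.
At [kiv hesk]: neither t nor <e,t> can take the other as argument; the node is ill-typed.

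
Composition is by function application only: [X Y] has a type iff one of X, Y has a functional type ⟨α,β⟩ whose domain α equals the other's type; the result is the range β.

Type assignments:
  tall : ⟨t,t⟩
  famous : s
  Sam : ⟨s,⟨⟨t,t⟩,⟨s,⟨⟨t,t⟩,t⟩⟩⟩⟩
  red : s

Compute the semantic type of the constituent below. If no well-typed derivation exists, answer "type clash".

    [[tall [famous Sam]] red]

[famous Sam]: Sam is ⟨s,⟨⟨t,t⟩,⟨s,⟨⟨t,t⟩,t⟩⟩⟩⟩, famous is s; result ⟨⟨t,t⟩,⟨s,⟨⟨t,t⟩,t⟩⟩⟩.
[tall [famous Sam]]: [famous Sam] is ⟨⟨t,t⟩,⟨s,⟨⟨t,t⟩,t⟩⟩⟩, tall is ⟨t,t⟩; result ⟨s,⟨⟨t,t⟩,t⟩⟩.
[[tall [famous Sam]] red]: [tall [famous Sam]] is ⟨s,⟨⟨t,t⟩,t⟩⟩, red is s; result ⟨⟨t,t⟩,t⟩.

⟨⟨t,t⟩,t⟩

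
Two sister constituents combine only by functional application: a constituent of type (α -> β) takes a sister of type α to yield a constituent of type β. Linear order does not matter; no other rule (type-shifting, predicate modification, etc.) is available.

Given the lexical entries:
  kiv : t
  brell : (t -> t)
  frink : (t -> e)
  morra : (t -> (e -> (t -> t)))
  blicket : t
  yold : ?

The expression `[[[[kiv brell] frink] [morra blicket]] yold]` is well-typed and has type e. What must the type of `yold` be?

At [[[[kiv brell] frink] [morra blicket]] yold] (required: e): [[[kiv brell] frink] [morra blicket]] is (t -> t), which is not a function with range e; hence yold is the functor — type ((t -> t) -> e).

((t -> t) -> e)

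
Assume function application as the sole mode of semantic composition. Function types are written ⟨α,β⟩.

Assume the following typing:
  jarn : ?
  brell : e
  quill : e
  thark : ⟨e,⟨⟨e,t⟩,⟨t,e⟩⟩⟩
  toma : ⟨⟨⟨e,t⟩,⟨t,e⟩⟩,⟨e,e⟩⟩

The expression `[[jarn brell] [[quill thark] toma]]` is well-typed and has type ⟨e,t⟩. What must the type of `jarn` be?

⟨e,⟨⟨e,e⟩,⟨e,t⟩⟩⟩

For [[jarn brell] [[quill thark] toma]] to have type ⟨e,t⟩ with [[quill thark] toma] of type ⟨e,e⟩, [jarn brell] must be the function: [jarn brell] : ⟨⟨e,e⟩,⟨e,t⟩⟩.
For [jarn brell] to have type ⟨⟨e,e⟩,⟨e,t⟩⟩ with brell of type e, jarn must be the function: jarn : ⟨e,⟨⟨e,e⟩,⟨e,t⟩⟩⟩.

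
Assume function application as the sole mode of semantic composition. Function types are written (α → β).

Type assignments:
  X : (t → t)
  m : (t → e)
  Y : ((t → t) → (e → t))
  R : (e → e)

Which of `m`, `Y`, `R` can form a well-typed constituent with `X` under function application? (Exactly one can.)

m : (t → e) — does not combine with X.
Y — combines: Y : ((t → t) → (e → t)) takes X : (t → t) as argument, giving (e → t).
R : (e → e) — does not combine with X.

Y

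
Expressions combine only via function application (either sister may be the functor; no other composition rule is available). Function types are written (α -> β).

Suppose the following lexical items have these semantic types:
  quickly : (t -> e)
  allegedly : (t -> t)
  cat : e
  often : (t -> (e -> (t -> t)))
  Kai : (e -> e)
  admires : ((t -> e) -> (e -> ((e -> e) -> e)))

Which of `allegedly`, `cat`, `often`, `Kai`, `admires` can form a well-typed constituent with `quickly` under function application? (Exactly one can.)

admires

allegedly : (t -> t) — no; quickly wants t, and allegedly wants t.
cat : e — no; quickly wants t, and cat wants nothing (atomic).
often : (t -> (e -> (t -> t))) — no; quickly wants t, and often wants t.
Kai : (e -> e) — no; quickly wants t, and Kai wants e.
admires — combines: admires : ((t -> e) -> (e -> ((e -> e) -> e))) takes quickly : (t -> e) as argument, giving (e -> ((e -> e) -> e)).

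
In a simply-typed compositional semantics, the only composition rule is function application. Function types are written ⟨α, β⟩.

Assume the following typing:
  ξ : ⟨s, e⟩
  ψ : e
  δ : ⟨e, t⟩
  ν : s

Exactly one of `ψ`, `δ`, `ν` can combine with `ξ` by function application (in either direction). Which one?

ψ : e — no; ξ wants s, and ψ wants nothing (atomic).
δ : ⟨e, t⟩ — no; ξ wants s, and δ wants e.
ν — combines: ξ : ⟨s, e⟩ takes ν : s as argument, giving e.

ν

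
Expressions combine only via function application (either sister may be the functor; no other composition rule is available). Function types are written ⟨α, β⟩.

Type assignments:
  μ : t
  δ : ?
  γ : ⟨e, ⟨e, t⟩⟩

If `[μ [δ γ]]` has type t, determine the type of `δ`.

⟨⟨e, ⟨e, t⟩⟩, ⟨t, t⟩⟩

For [μ [δ γ]] to have type t with μ of type t, [δ γ] must be the function: [δ γ] : ⟨t, t⟩.
For [δ γ] to have type ⟨t, t⟩ with γ of type ⟨e, ⟨e, t⟩⟩, δ must be the function: δ : ⟨⟨e, ⟨e, t⟩⟩, ⟨t, t⟩⟩.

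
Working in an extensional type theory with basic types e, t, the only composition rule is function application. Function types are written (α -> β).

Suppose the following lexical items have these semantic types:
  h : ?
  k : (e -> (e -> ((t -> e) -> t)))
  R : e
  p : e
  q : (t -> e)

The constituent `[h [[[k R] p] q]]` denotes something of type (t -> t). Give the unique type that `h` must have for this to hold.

[h [[[k R] p] q]] is required to be (t -> t). [[[k R] p] q] : t cannot yield (t -> t) as functor, so h : (t -> (t -> t)).

(t -> (t -> t))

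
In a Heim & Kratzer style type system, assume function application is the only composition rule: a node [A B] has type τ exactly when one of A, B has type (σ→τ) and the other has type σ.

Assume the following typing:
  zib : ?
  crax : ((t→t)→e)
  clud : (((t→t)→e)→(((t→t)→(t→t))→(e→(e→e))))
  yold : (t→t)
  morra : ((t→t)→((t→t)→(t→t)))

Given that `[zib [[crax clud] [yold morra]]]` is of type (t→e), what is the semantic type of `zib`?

For [zib [[crax clud] [yold morra]]] to have type (t→e) with [[crax clud] [yold morra]] of type (e→(e→e)), zib must be the function: zib : ((e→(e→e))→(t→e)).

((e→(e→e))→(t→e))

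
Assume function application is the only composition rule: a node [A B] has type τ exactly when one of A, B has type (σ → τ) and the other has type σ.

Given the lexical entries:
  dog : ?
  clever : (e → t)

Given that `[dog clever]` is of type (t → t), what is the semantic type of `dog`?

((e → t) → (t → t))

[dog clever] is required to be (t → t). clever : (e → t) cannot yield (t → t) as functor, so dog : ((e → t) → (t → t)).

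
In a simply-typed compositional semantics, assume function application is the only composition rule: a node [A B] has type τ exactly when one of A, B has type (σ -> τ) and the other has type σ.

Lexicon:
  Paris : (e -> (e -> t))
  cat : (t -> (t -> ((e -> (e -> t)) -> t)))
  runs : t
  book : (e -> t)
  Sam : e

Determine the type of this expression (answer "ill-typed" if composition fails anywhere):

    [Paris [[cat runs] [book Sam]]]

t

[cat runs] — cat of type (t -> (t -> ((e -> (e -> t)) -> t))) combines with runs of type t: type (t -> ((e -> (e -> t)) -> t)).
[book Sam] — book of type (e -> t) combines with Sam of type e: type t.
[[cat runs] [book Sam]] — [cat runs] of type (t -> ((e -> (e -> t)) -> t)) combines with [book Sam] of type t: type ((e -> (e -> t)) -> t).
[Paris [[cat runs] [book Sam]]] — [[cat runs] [book Sam]] of type ((e -> (e -> t)) -> t) combines with Paris of type (e -> (e -> t)): type t.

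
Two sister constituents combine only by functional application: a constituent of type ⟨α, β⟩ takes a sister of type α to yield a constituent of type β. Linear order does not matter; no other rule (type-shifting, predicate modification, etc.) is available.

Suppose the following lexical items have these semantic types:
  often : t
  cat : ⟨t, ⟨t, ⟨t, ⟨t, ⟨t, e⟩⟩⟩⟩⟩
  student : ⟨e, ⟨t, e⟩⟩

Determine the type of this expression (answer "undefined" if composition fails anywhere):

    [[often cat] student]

undefined

[often cat]: ⟨t, ⟨t, ⟨t, ⟨t, ⟨t, e⟩⟩⟩⟩⟩ applied to t yields ⟨t, ⟨t, ⟨t, ⟨t, e⟩⟩⟩⟩.
At [[often cat] student]: neither ⟨t, ⟨t, ⟨t, ⟨t, e⟩⟩⟩⟩ nor ⟨e, ⟨t, e⟩⟩ can take the other as argument; the node is ill-typed.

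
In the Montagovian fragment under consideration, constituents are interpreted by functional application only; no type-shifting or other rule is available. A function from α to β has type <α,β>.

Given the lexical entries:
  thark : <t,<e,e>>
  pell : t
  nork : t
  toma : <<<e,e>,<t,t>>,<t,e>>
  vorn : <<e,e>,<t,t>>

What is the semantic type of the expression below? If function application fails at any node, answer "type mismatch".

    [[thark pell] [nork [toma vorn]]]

[thark pell]: thark is <t,<e,e>>, pell is t; result <e,e>.
[toma vorn]: toma is <<<e,e>,<t,t>>,<t,e>>, vorn is <<e,e>,<t,t>>; result <t,e>.
[nork [toma vorn]]: [toma vorn] is <t,e>, nork is t; result e.
[[thark pell] [nork [toma vorn]]]: [thark pell] is <e,e>, [nork [toma vorn]] is e; result e.

e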